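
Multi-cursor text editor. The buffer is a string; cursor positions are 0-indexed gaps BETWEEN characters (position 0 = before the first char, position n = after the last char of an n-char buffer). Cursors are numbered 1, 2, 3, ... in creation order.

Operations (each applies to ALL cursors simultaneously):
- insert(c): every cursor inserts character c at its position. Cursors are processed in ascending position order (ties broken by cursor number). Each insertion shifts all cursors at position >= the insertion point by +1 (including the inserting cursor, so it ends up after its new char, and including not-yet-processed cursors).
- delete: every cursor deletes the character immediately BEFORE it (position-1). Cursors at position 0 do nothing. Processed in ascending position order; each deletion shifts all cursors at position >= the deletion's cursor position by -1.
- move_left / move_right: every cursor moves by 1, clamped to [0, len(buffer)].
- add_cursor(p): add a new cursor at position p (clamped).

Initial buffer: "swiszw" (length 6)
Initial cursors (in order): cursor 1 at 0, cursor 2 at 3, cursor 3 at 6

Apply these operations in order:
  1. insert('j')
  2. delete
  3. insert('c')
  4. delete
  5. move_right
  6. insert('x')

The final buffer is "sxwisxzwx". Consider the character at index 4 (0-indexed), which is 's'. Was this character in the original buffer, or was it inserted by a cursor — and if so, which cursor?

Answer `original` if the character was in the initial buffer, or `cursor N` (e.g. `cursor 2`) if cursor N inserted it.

Answer: original

Derivation:
After op 1 (insert('j')): buffer="jswijszwj" (len 9), cursors c1@1 c2@5 c3@9, authorship 1...2...3
After op 2 (delete): buffer="swiszw" (len 6), cursors c1@0 c2@3 c3@6, authorship ......
After op 3 (insert('c')): buffer="cswicszwc" (len 9), cursors c1@1 c2@5 c3@9, authorship 1...2...3
After op 4 (delete): buffer="swiszw" (len 6), cursors c1@0 c2@3 c3@6, authorship ......
After op 5 (move_right): buffer="swiszw" (len 6), cursors c1@1 c2@4 c3@6, authorship ......
After op 6 (insert('x')): buffer="sxwisxzwx" (len 9), cursors c1@2 c2@6 c3@9, authorship .1...2..3
Authorship (.=original, N=cursor N): . 1 . . . 2 . . 3
Index 4: author = original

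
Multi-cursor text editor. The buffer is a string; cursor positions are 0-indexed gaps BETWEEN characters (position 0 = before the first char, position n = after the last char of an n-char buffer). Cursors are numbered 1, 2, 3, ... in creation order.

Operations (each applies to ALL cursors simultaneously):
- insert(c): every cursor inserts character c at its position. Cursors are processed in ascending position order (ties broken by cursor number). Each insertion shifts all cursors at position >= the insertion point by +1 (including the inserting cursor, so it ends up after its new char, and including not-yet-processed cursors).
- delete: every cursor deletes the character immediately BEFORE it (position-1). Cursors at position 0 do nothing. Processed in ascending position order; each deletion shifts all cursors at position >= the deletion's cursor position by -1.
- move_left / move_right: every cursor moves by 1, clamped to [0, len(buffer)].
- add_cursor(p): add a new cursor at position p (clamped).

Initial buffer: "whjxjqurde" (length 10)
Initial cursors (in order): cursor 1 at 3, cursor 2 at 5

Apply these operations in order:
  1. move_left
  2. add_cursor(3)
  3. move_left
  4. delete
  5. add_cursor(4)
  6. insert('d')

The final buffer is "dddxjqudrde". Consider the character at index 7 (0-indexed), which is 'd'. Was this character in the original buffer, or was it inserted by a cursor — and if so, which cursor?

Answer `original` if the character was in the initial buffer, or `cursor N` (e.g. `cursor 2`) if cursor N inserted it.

Answer: cursor 4

Derivation:
After op 1 (move_left): buffer="whjxjqurde" (len 10), cursors c1@2 c2@4, authorship ..........
After op 2 (add_cursor(3)): buffer="whjxjqurde" (len 10), cursors c1@2 c3@3 c2@4, authorship ..........
After op 3 (move_left): buffer="whjxjqurde" (len 10), cursors c1@1 c3@2 c2@3, authorship ..........
After op 4 (delete): buffer="xjqurde" (len 7), cursors c1@0 c2@0 c3@0, authorship .......
After op 5 (add_cursor(4)): buffer="xjqurde" (len 7), cursors c1@0 c2@0 c3@0 c4@4, authorship .......
After op 6 (insert('d')): buffer="dddxjqudrde" (len 11), cursors c1@3 c2@3 c3@3 c4@8, authorship 123....4...
Authorship (.=original, N=cursor N): 1 2 3 . . . . 4 . . .
Index 7: author = 4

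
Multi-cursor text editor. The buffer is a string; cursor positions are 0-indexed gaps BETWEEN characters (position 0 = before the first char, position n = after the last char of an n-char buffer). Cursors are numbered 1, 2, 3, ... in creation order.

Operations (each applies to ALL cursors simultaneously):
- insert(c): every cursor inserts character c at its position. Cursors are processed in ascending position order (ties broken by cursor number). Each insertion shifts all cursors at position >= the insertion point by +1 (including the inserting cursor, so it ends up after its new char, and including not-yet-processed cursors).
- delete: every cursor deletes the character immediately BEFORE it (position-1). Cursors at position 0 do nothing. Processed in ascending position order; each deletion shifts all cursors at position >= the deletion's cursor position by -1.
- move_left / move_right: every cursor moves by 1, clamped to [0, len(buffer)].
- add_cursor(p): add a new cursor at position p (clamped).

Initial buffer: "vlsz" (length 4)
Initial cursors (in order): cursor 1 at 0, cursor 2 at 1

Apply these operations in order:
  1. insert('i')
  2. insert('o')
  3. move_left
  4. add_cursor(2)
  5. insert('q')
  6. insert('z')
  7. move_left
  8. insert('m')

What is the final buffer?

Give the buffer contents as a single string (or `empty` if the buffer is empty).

Answer: iqmzoqmzviqmzolsz

Derivation:
After op 1 (insert('i')): buffer="ivilsz" (len 6), cursors c1@1 c2@3, authorship 1.2...
After op 2 (insert('o')): buffer="ioviolsz" (len 8), cursors c1@2 c2@5, authorship 11.22...
After op 3 (move_left): buffer="ioviolsz" (len 8), cursors c1@1 c2@4, authorship 11.22...
After op 4 (add_cursor(2)): buffer="ioviolsz" (len 8), cursors c1@1 c3@2 c2@4, authorship 11.22...
After op 5 (insert('q')): buffer="iqoqviqolsz" (len 11), cursors c1@2 c3@4 c2@7, authorship 1113.222...
After op 6 (insert('z')): buffer="iqzoqzviqzolsz" (len 14), cursors c1@3 c3@6 c2@10, authorship 111133.2222...
After op 7 (move_left): buffer="iqzoqzviqzolsz" (len 14), cursors c1@2 c3@5 c2@9, authorship 111133.2222...
After op 8 (insert('m')): buffer="iqmzoqmzviqmzolsz" (len 17), cursors c1@3 c3@7 c2@12, authorship 11111333.22222...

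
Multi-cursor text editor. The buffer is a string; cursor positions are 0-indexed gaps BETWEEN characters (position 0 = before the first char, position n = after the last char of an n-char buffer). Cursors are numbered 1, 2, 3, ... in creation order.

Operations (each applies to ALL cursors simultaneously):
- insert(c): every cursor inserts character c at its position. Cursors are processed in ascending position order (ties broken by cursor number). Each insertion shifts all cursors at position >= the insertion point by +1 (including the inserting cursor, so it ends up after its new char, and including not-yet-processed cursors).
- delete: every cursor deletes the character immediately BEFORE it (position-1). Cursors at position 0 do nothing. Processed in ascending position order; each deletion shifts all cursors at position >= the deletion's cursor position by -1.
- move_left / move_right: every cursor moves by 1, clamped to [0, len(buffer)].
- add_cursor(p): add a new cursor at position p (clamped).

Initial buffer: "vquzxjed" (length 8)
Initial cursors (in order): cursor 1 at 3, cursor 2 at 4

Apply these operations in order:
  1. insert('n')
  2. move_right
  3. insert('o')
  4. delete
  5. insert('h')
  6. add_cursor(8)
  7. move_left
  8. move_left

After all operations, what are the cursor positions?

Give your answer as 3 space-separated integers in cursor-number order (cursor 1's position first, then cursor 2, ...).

After op 1 (insert('n')): buffer="vqunznxjed" (len 10), cursors c1@4 c2@6, authorship ...1.2....
After op 2 (move_right): buffer="vqunznxjed" (len 10), cursors c1@5 c2@7, authorship ...1.2....
After op 3 (insert('o')): buffer="vqunzonxojed" (len 12), cursors c1@6 c2@9, authorship ...1.12.2...
After op 4 (delete): buffer="vqunznxjed" (len 10), cursors c1@5 c2@7, authorship ...1.2....
After op 5 (insert('h')): buffer="vqunzhnxhjed" (len 12), cursors c1@6 c2@9, authorship ...1.12.2...
After op 6 (add_cursor(8)): buffer="vqunzhnxhjed" (len 12), cursors c1@6 c3@8 c2@9, authorship ...1.12.2...
After op 7 (move_left): buffer="vqunzhnxhjed" (len 12), cursors c1@5 c3@7 c2@8, authorship ...1.12.2...
After op 8 (move_left): buffer="vqunzhnxhjed" (len 12), cursors c1@4 c3@6 c2@7, authorship ...1.12.2...

Answer: 4 7 6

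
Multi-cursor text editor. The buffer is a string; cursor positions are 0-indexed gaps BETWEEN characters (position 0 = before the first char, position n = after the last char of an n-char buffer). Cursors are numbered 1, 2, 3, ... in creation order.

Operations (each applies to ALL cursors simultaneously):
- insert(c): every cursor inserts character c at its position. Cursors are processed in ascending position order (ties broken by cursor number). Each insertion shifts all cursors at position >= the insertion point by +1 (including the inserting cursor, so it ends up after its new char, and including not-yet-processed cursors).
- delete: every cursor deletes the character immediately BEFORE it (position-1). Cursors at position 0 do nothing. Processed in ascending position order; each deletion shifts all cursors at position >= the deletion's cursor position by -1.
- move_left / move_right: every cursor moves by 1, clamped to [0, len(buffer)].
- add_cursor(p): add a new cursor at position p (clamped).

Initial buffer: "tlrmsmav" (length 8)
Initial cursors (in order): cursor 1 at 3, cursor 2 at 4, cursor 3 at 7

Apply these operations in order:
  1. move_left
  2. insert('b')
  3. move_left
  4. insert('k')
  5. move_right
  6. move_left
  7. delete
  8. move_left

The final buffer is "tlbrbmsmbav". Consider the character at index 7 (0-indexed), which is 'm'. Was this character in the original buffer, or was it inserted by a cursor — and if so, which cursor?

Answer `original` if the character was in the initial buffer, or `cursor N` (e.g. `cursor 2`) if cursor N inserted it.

Answer: original

Derivation:
After op 1 (move_left): buffer="tlrmsmav" (len 8), cursors c1@2 c2@3 c3@6, authorship ........
After op 2 (insert('b')): buffer="tlbrbmsmbav" (len 11), cursors c1@3 c2@5 c3@9, authorship ..1.2...3..
After op 3 (move_left): buffer="tlbrbmsmbav" (len 11), cursors c1@2 c2@4 c3@8, authorship ..1.2...3..
After op 4 (insert('k')): buffer="tlkbrkbmsmkbav" (len 14), cursors c1@3 c2@6 c3@11, authorship ..11.22...33..
After op 5 (move_right): buffer="tlkbrkbmsmkbav" (len 14), cursors c1@4 c2@7 c3@12, authorship ..11.22...33..
After op 6 (move_left): buffer="tlkbrkbmsmkbav" (len 14), cursors c1@3 c2@6 c3@11, authorship ..11.22...33..
After op 7 (delete): buffer="tlbrbmsmbav" (len 11), cursors c1@2 c2@4 c3@8, authorship ..1.2...3..
After op 8 (move_left): buffer="tlbrbmsmbav" (len 11), cursors c1@1 c2@3 c3@7, authorship ..1.2...3..
Authorship (.=original, N=cursor N): . . 1 . 2 . . . 3 . .
Index 7: author = original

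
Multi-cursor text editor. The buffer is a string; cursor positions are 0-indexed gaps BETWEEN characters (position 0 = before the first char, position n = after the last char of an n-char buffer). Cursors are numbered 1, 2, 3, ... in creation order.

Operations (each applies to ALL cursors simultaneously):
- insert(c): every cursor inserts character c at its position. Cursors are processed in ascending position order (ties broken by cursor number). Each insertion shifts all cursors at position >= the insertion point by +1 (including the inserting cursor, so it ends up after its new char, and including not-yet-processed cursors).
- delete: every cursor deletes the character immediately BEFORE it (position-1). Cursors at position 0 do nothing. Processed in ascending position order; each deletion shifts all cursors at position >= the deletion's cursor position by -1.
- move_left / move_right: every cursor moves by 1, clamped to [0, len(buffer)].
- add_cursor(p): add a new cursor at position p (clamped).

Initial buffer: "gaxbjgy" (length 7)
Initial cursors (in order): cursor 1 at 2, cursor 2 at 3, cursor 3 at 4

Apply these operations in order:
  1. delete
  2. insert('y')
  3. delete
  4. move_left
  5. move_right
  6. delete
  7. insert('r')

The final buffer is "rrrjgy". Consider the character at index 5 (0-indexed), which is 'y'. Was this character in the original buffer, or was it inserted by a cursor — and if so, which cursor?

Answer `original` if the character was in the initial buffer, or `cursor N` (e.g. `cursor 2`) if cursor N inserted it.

Answer: original

Derivation:
After op 1 (delete): buffer="gjgy" (len 4), cursors c1@1 c2@1 c3@1, authorship ....
After op 2 (insert('y')): buffer="gyyyjgy" (len 7), cursors c1@4 c2@4 c3@4, authorship .123...
After op 3 (delete): buffer="gjgy" (len 4), cursors c1@1 c2@1 c3@1, authorship ....
After op 4 (move_left): buffer="gjgy" (len 4), cursors c1@0 c2@0 c3@0, authorship ....
After op 5 (move_right): buffer="gjgy" (len 4), cursors c1@1 c2@1 c3@1, authorship ....
After op 6 (delete): buffer="jgy" (len 3), cursors c1@0 c2@0 c3@0, authorship ...
After op 7 (insert('r')): buffer="rrrjgy" (len 6), cursors c1@3 c2@3 c3@3, authorship 123...
Authorship (.=original, N=cursor N): 1 2 3 . . .
Index 5: author = original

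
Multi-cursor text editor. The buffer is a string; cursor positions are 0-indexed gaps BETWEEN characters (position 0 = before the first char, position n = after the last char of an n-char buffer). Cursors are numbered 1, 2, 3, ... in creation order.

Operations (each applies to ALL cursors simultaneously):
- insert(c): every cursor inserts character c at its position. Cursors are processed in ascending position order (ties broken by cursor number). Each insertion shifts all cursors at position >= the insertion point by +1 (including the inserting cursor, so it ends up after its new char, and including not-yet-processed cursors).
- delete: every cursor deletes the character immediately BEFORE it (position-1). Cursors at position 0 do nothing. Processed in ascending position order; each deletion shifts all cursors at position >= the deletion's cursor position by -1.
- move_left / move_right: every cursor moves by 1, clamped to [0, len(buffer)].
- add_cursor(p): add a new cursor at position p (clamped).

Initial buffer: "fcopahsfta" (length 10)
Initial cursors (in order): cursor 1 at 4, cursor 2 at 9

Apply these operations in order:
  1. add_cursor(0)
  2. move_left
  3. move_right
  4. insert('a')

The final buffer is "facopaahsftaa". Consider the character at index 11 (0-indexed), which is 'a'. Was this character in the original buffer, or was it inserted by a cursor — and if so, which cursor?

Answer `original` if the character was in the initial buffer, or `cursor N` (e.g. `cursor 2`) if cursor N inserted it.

Answer: cursor 2

Derivation:
After op 1 (add_cursor(0)): buffer="fcopahsfta" (len 10), cursors c3@0 c1@4 c2@9, authorship ..........
After op 2 (move_left): buffer="fcopahsfta" (len 10), cursors c3@0 c1@3 c2@8, authorship ..........
After op 3 (move_right): buffer="fcopahsfta" (len 10), cursors c3@1 c1@4 c2@9, authorship ..........
After op 4 (insert('a')): buffer="facopaahsftaa" (len 13), cursors c3@2 c1@6 c2@12, authorship .3...1.....2.
Authorship (.=original, N=cursor N): . 3 . . . 1 . . . . . 2 .
Index 11: author = 2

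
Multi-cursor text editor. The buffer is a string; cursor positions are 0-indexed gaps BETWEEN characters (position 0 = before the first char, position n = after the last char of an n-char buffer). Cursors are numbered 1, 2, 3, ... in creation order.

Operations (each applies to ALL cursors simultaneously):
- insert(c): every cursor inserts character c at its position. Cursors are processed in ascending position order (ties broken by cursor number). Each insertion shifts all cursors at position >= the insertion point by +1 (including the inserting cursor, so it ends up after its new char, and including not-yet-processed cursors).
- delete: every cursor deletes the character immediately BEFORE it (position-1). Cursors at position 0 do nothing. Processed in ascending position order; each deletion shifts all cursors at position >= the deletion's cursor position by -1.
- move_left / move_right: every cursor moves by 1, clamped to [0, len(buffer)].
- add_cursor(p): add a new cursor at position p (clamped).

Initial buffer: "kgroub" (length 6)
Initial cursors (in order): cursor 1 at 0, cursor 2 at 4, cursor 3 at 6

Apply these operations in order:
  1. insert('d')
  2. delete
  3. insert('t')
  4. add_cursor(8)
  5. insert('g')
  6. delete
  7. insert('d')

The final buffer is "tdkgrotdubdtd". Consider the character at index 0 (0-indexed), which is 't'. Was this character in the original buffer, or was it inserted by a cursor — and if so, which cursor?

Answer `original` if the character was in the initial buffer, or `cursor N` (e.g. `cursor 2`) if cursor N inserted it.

Answer: cursor 1

Derivation:
After op 1 (insert('d')): buffer="dkgrodubd" (len 9), cursors c1@1 c2@6 c3@9, authorship 1....2..3
After op 2 (delete): buffer="kgroub" (len 6), cursors c1@0 c2@4 c3@6, authorship ......
After op 3 (insert('t')): buffer="tkgrotubt" (len 9), cursors c1@1 c2@6 c3@9, authorship 1....2..3
After op 4 (add_cursor(8)): buffer="tkgrotubt" (len 9), cursors c1@1 c2@6 c4@8 c3@9, authorship 1....2..3
After op 5 (insert('g')): buffer="tgkgrotgubgtg" (len 13), cursors c1@2 c2@8 c4@11 c3@13, authorship 11....22..433
After op 6 (delete): buffer="tkgrotubt" (len 9), cursors c1@1 c2@6 c4@8 c3@9, authorship 1....2..3
After op 7 (insert('d')): buffer="tdkgrotdubdtd" (len 13), cursors c1@2 c2@8 c4@11 c3@13, authorship 11....22..433
Authorship (.=original, N=cursor N): 1 1 . . . . 2 2 . . 4 3 3
Index 0: author = 1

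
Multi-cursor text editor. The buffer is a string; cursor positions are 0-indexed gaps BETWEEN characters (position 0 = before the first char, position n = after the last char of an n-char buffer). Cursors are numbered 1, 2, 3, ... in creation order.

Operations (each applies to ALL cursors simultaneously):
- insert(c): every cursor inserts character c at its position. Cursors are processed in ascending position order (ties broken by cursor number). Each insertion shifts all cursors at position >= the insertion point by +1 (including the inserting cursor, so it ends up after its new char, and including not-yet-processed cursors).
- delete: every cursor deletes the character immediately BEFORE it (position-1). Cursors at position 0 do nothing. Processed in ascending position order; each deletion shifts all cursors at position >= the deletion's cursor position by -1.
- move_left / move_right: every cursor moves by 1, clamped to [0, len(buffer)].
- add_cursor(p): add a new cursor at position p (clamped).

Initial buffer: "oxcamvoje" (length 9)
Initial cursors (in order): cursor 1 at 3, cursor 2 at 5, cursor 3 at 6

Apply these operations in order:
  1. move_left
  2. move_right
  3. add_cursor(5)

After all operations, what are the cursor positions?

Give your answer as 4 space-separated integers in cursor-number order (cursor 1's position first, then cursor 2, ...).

Answer: 3 5 6 5

Derivation:
After op 1 (move_left): buffer="oxcamvoje" (len 9), cursors c1@2 c2@4 c3@5, authorship .........
After op 2 (move_right): buffer="oxcamvoje" (len 9), cursors c1@3 c2@5 c3@6, authorship .........
After op 3 (add_cursor(5)): buffer="oxcamvoje" (len 9), cursors c1@3 c2@5 c4@5 c3@6, authorship .........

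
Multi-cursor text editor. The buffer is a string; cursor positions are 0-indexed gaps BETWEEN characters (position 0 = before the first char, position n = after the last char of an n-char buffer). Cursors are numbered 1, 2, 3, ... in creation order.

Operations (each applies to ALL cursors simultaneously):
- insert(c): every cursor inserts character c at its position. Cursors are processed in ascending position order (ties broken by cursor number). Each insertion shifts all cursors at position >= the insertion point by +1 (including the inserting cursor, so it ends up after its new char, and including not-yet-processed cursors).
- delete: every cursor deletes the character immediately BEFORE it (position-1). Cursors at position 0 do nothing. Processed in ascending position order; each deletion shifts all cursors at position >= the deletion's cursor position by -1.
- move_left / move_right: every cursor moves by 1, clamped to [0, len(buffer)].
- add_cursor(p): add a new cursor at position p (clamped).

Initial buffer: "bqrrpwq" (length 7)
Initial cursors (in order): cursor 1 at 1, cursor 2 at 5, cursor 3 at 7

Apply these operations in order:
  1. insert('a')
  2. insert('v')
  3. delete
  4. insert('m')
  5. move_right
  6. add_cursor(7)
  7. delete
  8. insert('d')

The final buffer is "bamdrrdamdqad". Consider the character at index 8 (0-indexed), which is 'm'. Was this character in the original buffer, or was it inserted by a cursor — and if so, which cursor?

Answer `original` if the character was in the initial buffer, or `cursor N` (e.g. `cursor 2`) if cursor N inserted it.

Answer: cursor 2

Derivation:
After op 1 (insert('a')): buffer="baqrrpawqa" (len 10), cursors c1@2 c2@7 c3@10, authorship .1....2..3
After op 2 (insert('v')): buffer="bavqrrpavwqav" (len 13), cursors c1@3 c2@9 c3@13, authorship .11....22..33
After op 3 (delete): buffer="baqrrpawqa" (len 10), cursors c1@2 c2@7 c3@10, authorship .1....2..3
After op 4 (insert('m')): buffer="bamqrrpamwqam" (len 13), cursors c1@3 c2@9 c3@13, authorship .11....22..33
After op 5 (move_right): buffer="bamqrrpamwqam" (len 13), cursors c1@4 c2@10 c3@13, authorship .11....22..33
After op 6 (add_cursor(7)): buffer="bamqrrpamwqam" (len 13), cursors c1@4 c4@7 c2@10 c3@13, authorship .11....22..33
After op 7 (delete): buffer="bamrramqa" (len 9), cursors c1@3 c4@5 c2@7 c3@9, authorship .11..22.3
After op 8 (insert('d')): buffer="bamdrrdamdqad" (len 13), cursors c1@4 c4@7 c2@10 c3@13, authorship .111..4222.33
Authorship (.=original, N=cursor N): . 1 1 1 . . 4 2 2 2 . 3 3
Index 8: author = 2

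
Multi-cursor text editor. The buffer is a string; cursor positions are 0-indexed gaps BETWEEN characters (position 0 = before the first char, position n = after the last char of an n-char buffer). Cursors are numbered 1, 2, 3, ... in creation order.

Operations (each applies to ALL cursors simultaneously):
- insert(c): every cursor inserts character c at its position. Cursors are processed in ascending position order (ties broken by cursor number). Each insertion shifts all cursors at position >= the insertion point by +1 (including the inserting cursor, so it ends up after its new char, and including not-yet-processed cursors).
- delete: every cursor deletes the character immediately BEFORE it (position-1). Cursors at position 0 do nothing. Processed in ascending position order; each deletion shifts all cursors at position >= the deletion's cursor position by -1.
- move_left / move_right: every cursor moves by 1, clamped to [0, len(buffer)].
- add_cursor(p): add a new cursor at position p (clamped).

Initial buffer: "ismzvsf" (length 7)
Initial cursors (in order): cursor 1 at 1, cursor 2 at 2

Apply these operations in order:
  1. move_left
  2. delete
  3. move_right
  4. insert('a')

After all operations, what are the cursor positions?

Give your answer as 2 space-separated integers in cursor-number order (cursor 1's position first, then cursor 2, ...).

After op 1 (move_left): buffer="ismzvsf" (len 7), cursors c1@0 c2@1, authorship .......
After op 2 (delete): buffer="smzvsf" (len 6), cursors c1@0 c2@0, authorship ......
After op 3 (move_right): buffer="smzvsf" (len 6), cursors c1@1 c2@1, authorship ......
After op 4 (insert('a')): buffer="saamzvsf" (len 8), cursors c1@3 c2@3, authorship .12.....

Answer: 3 3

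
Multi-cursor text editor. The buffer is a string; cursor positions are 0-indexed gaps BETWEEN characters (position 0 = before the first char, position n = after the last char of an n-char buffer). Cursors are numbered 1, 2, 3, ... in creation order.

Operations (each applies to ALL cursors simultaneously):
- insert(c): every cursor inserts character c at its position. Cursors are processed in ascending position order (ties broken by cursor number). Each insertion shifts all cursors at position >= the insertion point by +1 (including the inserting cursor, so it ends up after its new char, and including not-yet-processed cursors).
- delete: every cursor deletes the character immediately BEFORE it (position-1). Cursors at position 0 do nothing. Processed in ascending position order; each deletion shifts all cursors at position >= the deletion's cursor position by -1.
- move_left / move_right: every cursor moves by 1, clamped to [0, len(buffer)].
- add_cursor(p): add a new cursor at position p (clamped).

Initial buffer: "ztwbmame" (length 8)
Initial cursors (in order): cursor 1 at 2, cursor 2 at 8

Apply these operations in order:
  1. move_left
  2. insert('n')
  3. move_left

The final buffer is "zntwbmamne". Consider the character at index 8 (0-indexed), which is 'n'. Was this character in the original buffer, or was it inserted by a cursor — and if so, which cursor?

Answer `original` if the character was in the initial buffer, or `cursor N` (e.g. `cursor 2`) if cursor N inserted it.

After op 1 (move_left): buffer="ztwbmame" (len 8), cursors c1@1 c2@7, authorship ........
After op 2 (insert('n')): buffer="zntwbmamne" (len 10), cursors c1@2 c2@9, authorship .1......2.
After op 3 (move_left): buffer="zntwbmamne" (len 10), cursors c1@1 c2@8, authorship .1......2.
Authorship (.=original, N=cursor N): . 1 . . . . . . 2 .
Index 8: author = 2

Answer: cursor 2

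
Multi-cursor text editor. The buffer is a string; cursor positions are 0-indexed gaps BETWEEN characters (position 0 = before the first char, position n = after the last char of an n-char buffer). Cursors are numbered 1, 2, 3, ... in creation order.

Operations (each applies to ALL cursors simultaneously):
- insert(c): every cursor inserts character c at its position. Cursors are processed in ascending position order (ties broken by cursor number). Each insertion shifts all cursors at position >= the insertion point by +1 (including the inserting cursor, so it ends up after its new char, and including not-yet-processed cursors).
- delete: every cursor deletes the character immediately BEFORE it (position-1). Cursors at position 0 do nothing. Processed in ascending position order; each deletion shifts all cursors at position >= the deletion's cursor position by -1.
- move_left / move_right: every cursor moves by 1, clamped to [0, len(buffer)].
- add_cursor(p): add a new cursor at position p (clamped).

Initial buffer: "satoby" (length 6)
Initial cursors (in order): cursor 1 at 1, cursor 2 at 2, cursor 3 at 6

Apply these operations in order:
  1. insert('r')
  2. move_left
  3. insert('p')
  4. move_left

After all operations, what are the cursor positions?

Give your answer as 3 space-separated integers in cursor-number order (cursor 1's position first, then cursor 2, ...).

Answer: 1 4 10

Derivation:
After op 1 (insert('r')): buffer="srartobyr" (len 9), cursors c1@2 c2@4 c3@9, authorship .1.2....3
After op 2 (move_left): buffer="srartobyr" (len 9), cursors c1@1 c2@3 c3@8, authorship .1.2....3
After op 3 (insert('p')): buffer="spraprtobypr" (len 12), cursors c1@2 c2@5 c3@11, authorship .11.22....33
After op 4 (move_left): buffer="spraprtobypr" (len 12), cursors c1@1 c2@4 c3@10, authorship .11.22....33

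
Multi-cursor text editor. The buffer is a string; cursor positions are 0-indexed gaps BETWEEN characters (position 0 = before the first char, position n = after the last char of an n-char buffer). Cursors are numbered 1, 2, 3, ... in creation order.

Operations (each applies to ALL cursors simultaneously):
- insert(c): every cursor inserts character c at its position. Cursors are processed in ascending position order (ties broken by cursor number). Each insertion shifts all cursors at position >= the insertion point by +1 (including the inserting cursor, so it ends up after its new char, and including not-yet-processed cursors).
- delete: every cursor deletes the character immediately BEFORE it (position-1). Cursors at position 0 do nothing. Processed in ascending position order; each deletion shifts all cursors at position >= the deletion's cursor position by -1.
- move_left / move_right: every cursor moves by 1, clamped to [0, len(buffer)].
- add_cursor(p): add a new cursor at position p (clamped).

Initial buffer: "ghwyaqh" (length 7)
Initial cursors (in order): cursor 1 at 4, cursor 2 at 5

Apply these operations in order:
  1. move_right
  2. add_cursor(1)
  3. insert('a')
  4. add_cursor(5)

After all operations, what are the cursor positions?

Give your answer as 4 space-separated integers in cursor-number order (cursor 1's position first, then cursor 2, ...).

After op 1 (move_right): buffer="ghwyaqh" (len 7), cursors c1@5 c2@6, authorship .......
After op 2 (add_cursor(1)): buffer="ghwyaqh" (len 7), cursors c3@1 c1@5 c2@6, authorship .......
After op 3 (insert('a')): buffer="gahwyaaqah" (len 10), cursors c3@2 c1@7 c2@9, authorship .3....1.2.
After op 4 (add_cursor(5)): buffer="gahwyaaqah" (len 10), cursors c3@2 c4@5 c1@7 c2@9, authorship .3....1.2.

Answer: 7 9 2 5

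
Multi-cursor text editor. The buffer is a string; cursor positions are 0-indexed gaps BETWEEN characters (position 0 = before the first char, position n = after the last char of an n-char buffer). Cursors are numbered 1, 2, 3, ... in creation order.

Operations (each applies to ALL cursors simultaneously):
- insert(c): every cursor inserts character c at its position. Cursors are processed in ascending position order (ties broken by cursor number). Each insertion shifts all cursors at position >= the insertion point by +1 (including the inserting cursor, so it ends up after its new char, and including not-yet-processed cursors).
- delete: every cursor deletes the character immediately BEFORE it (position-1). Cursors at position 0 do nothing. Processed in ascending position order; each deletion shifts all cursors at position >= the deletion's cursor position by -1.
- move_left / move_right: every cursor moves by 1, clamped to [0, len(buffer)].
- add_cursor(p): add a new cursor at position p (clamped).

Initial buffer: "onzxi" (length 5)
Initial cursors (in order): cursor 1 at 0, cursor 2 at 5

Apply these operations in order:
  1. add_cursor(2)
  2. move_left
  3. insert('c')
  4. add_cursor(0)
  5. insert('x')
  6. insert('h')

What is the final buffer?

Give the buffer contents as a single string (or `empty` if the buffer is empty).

Answer: xhcxhocxhnzxcxhi

Derivation:
After op 1 (add_cursor(2)): buffer="onzxi" (len 5), cursors c1@0 c3@2 c2@5, authorship .....
After op 2 (move_left): buffer="onzxi" (len 5), cursors c1@0 c3@1 c2@4, authorship .....
After op 3 (insert('c')): buffer="cocnzxci" (len 8), cursors c1@1 c3@3 c2@7, authorship 1.3...2.
After op 4 (add_cursor(0)): buffer="cocnzxci" (len 8), cursors c4@0 c1@1 c3@3 c2@7, authorship 1.3...2.
After op 5 (insert('x')): buffer="xcxocxnzxcxi" (len 12), cursors c4@1 c1@3 c3@6 c2@11, authorship 411.33...22.
After op 6 (insert('h')): buffer="xhcxhocxhnzxcxhi" (len 16), cursors c4@2 c1@5 c3@9 c2@15, authorship 44111.333...222.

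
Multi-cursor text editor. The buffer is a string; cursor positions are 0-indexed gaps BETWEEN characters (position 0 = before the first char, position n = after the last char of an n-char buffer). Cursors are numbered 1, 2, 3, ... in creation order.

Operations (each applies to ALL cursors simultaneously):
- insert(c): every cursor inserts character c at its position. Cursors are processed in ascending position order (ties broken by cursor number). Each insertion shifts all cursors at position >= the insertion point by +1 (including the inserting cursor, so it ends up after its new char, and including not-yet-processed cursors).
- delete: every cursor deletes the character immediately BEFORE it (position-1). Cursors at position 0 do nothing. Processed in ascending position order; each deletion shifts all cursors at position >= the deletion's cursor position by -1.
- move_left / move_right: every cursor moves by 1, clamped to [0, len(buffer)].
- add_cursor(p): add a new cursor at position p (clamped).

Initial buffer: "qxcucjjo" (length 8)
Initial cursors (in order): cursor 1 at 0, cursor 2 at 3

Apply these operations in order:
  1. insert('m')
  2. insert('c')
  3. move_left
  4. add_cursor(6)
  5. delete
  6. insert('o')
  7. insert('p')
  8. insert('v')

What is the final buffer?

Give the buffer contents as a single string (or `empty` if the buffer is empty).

Answer: opvcqxooppvvcucjjo

Derivation:
After op 1 (insert('m')): buffer="mqxcmucjjo" (len 10), cursors c1@1 c2@5, authorship 1...2.....
After op 2 (insert('c')): buffer="mcqxcmcucjjo" (len 12), cursors c1@2 c2@7, authorship 11...22.....
After op 3 (move_left): buffer="mcqxcmcucjjo" (len 12), cursors c1@1 c2@6, authorship 11...22.....
After op 4 (add_cursor(6)): buffer="mcqxcmcucjjo" (len 12), cursors c1@1 c2@6 c3@6, authorship 11...22.....
After op 5 (delete): buffer="cqxcucjjo" (len 9), cursors c1@0 c2@3 c3@3, authorship 1..2.....
After op 6 (insert('o')): buffer="ocqxoocucjjo" (len 12), cursors c1@1 c2@6 c3@6, authorship 11..232.....
After op 7 (insert('p')): buffer="opcqxooppcucjjo" (len 15), cursors c1@2 c2@9 c3@9, authorship 111..23232.....
After op 8 (insert('v')): buffer="opvcqxooppvvcucjjo" (len 18), cursors c1@3 c2@12 c3@12, authorship 1111..2323232.....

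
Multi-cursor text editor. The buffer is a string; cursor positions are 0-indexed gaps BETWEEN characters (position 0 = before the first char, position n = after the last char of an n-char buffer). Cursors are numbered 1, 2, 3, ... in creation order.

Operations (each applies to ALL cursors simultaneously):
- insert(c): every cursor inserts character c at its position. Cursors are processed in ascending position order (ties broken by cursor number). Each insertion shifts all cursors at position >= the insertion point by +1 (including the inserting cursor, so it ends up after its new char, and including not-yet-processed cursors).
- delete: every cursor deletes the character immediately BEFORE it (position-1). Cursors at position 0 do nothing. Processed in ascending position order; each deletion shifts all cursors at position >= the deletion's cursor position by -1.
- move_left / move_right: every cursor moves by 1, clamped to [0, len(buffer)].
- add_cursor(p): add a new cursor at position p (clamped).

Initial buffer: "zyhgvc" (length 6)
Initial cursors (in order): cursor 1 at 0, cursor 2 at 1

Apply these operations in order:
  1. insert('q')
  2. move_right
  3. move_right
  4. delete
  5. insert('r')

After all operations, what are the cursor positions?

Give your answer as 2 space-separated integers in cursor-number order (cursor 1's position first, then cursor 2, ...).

Answer: 3 5

Derivation:
After op 1 (insert('q')): buffer="qzqyhgvc" (len 8), cursors c1@1 c2@3, authorship 1.2.....
After op 2 (move_right): buffer="qzqyhgvc" (len 8), cursors c1@2 c2@4, authorship 1.2.....
After op 3 (move_right): buffer="qzqyhgvc" (len 8), cursors c1@3 c2@5, authorship 1.2.....
After op 4 (delete): buffer="qzygvc" (len 6), cursors c1@2 c2@3, authorship 1.....
After op 5 (insert('r')): buffer="qzryrgvc" (len 8), cursors c1@3 c2@5, authorship 1.1.2...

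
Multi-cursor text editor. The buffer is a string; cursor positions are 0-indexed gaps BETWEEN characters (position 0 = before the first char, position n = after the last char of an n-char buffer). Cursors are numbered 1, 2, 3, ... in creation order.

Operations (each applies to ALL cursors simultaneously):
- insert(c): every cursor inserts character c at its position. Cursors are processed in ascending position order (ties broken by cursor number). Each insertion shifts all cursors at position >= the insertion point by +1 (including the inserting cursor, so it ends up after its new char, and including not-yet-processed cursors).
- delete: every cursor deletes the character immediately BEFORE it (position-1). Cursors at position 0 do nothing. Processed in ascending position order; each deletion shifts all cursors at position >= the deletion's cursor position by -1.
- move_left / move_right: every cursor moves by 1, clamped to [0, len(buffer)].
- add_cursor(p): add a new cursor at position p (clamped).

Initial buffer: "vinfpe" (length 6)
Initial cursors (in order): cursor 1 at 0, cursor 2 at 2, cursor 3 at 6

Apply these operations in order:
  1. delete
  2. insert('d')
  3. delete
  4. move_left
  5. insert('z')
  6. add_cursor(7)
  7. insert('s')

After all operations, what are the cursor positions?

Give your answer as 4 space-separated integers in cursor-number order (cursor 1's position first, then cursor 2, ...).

Answer: 4 4 9 11

Derivation:
After op 1 (delete): buffer="vnfp" (len 4), cursors c1@0 c2@1 c3@4, authorship ....
After op 2 (insert('d')): buffer="dvdnfpd" (len 7), cursors c1@1 c2@3 c3@7, authorship 1.2...3
After op 3 (delete): buffer="vnfp" (len 4), cursors c1@0 c2@1 c3@4, authorship ....
After op 4 (move_left): buffer="vnfp" (len 4), cursors c1@0 c2@0 c3@3, authorship ....
After op 5 (insert('z')): buffer="zzvnfzp" (len 7), cursors c1@2 c2@2 c3@6, authorship 12...3.
After op 6 (add_cursor(7)): buffer="zzvnfzp" (len 7), cursors c1@2 c2@2 c3@6 c4@7, authorship 12...3.
After op 7 (insert('s')): buffer="zzssvnfzsps" (len 11), cursors c1@4 c2@4 c3@9 c4@11, authorship 1212...33.4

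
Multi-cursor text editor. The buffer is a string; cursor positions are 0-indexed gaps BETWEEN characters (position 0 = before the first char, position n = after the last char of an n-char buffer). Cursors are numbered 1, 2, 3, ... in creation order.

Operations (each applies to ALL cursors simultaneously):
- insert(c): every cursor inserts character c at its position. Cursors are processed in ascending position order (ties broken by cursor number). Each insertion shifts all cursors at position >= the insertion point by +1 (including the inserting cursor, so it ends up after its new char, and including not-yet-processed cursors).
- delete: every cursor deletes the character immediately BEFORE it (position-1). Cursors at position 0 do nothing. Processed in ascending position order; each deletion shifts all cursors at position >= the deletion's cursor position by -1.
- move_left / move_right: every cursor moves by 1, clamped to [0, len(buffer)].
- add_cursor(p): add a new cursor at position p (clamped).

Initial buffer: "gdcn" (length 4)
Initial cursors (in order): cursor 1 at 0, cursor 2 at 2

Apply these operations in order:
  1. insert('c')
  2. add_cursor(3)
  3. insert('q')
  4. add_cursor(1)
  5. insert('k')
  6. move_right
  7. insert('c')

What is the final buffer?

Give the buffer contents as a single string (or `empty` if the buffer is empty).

Answer: ckqckgcdqkccqkccn

Derivation:
After op 1 (insert('c')): buffer="cgdccn" (len 6), cursors c1@1 c2@4, authorship 1..2..
After op 2 (add_cursor(3)): buffer="cgdccn" (len 6), cursors c1@1 c3@3 c2@4, authorship 1..2..
After op 3 (insert('q')): buffer="cqgdqcqcn" (len 9), cursors c1@2 c3@5 c2@7, authorship 11..322..
After op 4 (add_cursor(1)): buffer="cqgdqcqcn" (len 9), cursors c4@1 c1@2 c3@5 c2@7, authorship 11..322..
After op 5 (insert('k')): buffer="ckqkgdqkcqkcn" (len 13), cursors c4@2 c1@4 c3@8 c2@11, authorship 1411..33222..
After op 6 (move_right): buffer="ckqkgdqkcqkcn" (len 13), cursors c4@3 c1@5 c3@9 c2@12, authorship 1411..33222..
After op 7 (insert('c')): buffer="ckqckgcdqkccqkccn" (len 17), cursors c4@4 c1@7 c3@12 c2@16, authorship 14141.1.332322.2.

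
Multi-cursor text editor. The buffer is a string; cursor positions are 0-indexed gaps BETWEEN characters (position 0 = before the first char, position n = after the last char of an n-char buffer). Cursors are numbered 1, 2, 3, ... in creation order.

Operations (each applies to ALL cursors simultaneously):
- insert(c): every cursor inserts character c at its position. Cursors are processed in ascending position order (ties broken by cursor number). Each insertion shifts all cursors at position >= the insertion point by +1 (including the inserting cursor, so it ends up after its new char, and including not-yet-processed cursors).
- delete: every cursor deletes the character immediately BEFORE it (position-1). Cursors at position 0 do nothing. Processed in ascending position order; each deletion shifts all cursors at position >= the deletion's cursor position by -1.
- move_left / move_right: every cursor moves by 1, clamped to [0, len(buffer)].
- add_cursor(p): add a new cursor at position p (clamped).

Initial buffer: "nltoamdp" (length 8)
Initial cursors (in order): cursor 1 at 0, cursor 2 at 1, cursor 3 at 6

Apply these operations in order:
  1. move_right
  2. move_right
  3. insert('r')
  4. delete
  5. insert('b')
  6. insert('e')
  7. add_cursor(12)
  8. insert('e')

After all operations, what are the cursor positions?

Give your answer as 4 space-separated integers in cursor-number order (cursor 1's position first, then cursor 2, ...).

After op 1 (move_right): buffer="nltoamdp" (len 8), cursors c1@1 c2@2 c3@7, authorship ........
After op 2 (move_right): buffer="nltoamdp" (len 8), cursors c1@2 c2@3 c3@8, authorship ........
After op 3 (insert('r')): buffer="nlrtroamdpr" (len 11), cursors c1@3 c2@5 c3@11, authorship ..1.2.....3
After op 4 (delete): buffer="nltoamdp" (len 8), cursors c1@2 c2@3 c3@8, authorship ........
After op 5 (insert('b')): buffer="nlbtboamdpb" (len 11), cursors c1@3 c2@5 c3@11, authorship ..1.2.....3
After op 6 (insert('e')): buffer="nlbetbeoamdpbe" (len 14), cursors c1@4 c2@7 c3@14, authorship ..11.22.....33
After op 7 (add_cursor(12)): buffer="nlbetbeoamdpbe" (len 14), cursors c1@4 c2@7 c4@12 c3@14, authorship ..11.22.....33
After op 8 (insert('e')): buffer="nlbeetbeeoamdpebee" (len 18), cursors c1@5 c2@9 c4@15 c3@18, authorship ..111.222.....4333

Answer: 5 9 18 15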